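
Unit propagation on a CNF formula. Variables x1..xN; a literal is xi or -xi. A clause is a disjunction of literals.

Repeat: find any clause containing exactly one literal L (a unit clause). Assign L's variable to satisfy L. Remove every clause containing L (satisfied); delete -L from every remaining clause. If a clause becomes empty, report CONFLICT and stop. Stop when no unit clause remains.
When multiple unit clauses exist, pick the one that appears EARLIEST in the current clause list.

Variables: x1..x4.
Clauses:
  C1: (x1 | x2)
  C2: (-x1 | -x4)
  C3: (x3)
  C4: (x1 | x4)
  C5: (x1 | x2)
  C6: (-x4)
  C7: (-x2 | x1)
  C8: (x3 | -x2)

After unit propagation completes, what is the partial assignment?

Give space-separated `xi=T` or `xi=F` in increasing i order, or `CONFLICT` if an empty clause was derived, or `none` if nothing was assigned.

unit clause [3] forces x3=T; simplify:
  satisfied 2 clause(s); 6 remain; assigned so far: [3]
unit clause [-4] forces x4=F; simplify:
  drop 4 from [1, 4] -> [1]
  satisfied 2 clause(s); 4 remain; assigned so far: [3, 4]
unit clause [1] forces x1=T; simplify:
  satisfied 4 clause(s); 0 remain; assigned so far: [1, 3, 4]

Answer: x1=T x3=T x4=F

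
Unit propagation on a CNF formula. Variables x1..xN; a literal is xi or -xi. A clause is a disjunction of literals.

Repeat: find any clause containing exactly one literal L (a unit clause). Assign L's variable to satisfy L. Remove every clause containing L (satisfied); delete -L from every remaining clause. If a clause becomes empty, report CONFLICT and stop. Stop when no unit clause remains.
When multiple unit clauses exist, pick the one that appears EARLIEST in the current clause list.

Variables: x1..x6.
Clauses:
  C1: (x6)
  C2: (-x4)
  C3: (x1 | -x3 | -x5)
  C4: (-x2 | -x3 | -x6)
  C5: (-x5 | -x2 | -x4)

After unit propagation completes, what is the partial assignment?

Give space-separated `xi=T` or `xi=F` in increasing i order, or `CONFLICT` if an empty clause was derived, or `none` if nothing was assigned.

Answer: x4=F x6=T

Derivation:
unit clause [6] forces x6=T; simplify:
  drop -6 from [-2, -3, -6] -> [-2, -3]
  satisfied 1 clause(s); 4 remain; assigned so far: [6]
unit clause [-4] forces x4=F; simplify:
  satisfied 2 clause(s); 2 remain; assigned so far: [4, 6]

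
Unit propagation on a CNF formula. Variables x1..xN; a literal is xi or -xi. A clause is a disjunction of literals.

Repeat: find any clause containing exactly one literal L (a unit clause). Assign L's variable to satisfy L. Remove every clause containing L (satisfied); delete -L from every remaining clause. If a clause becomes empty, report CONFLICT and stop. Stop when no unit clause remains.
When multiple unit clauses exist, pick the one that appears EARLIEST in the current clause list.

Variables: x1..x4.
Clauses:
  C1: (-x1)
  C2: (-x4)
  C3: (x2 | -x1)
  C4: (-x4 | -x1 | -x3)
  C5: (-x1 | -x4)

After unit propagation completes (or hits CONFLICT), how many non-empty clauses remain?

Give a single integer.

Answer: 0

Derivation:
unit clause [-1] forces x1=F; simplify:
  satisfied 4 clause(s); 1 remain; assigned so far: [1]
unit clause [-4] forces x4=F; simplify:
  satisfied 1 clause(s); 0 remain; assigned so far: [1, 4]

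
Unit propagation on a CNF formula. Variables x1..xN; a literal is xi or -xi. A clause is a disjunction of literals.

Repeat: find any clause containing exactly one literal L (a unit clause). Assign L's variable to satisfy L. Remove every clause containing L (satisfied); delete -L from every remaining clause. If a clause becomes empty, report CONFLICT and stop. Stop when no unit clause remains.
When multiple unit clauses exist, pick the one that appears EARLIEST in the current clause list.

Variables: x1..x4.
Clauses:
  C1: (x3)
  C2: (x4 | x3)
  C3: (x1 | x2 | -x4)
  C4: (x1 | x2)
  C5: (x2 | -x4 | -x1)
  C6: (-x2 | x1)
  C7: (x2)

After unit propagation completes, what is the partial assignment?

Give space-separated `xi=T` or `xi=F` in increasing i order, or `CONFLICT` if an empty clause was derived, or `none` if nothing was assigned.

Answer: x1=T x2=T x3=T

Derivation:
unit clause [3] forces x3=T; simplify:
  satisfied 2 clause(s); 5 remain; assigned so far: [3]
unit clause [2] forces x2=T; simplify:
  drop -2 from [-2, 1] -> [1]
  satisfied 4 clause(s); 1 remain; assigned so far: [2, 3]
unit clause [1] forces x1=T; simplify:
  satisfied 1 clause(s); 0 remain; assigned so far: [1, 2, 3]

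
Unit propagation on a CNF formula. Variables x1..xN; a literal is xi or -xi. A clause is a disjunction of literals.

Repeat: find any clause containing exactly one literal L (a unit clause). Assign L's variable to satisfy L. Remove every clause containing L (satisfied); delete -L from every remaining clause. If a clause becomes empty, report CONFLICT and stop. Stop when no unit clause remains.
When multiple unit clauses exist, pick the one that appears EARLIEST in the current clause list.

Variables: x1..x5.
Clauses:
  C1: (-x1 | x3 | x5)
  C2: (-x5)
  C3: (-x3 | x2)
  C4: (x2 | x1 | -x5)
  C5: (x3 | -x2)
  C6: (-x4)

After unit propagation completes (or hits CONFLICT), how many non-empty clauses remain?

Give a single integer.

unit clause [-5] forces x5=F; simplify:
  drop 5 from [-1, 3, 5] -> [-1, 3]
  satisfied 2 clause(s); 4 remain; assigned so far: [5]
unit clause [-4] forces x4=F; simplify:
  satisfied 1 clause(s); 3 remain; assigned so far: [4, 5]

Answer: 3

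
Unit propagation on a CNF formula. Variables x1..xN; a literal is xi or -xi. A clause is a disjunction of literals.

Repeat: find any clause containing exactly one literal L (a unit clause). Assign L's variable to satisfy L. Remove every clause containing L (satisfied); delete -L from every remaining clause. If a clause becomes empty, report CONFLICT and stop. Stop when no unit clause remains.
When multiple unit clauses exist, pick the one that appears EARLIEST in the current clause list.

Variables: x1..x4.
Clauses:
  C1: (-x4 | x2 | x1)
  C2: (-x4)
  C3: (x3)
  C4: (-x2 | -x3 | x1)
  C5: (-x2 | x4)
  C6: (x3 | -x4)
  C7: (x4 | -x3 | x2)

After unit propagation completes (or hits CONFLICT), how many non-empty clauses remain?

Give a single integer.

unit clause [-4] forces x4=F; simplify:
  drop 4 from [-2, 4] -> [-2]
  drop 4 from [4, -3, 2] -> [-3, 2]
  satisfied 3 clause(s); 4 remain; assigned so far: [4]
unit clause [3] forces x3=T; simplify:
  drop -3 from [-2, -3, 1] -> [-2, 1]
  drop -3 from [-3, 2] -> [2]
  satisfied 1 clause(s); 3 remain; assigned so far: [3, 4]
unit clause [-2] forces x2=F; simplify:
  drop 2 from [2] -> [] (empty!)
  satisfied 2 clause(s); 1 remain; assigned so far: [2, 3, 4]
CONFLICT (empty clause)

Answer: 0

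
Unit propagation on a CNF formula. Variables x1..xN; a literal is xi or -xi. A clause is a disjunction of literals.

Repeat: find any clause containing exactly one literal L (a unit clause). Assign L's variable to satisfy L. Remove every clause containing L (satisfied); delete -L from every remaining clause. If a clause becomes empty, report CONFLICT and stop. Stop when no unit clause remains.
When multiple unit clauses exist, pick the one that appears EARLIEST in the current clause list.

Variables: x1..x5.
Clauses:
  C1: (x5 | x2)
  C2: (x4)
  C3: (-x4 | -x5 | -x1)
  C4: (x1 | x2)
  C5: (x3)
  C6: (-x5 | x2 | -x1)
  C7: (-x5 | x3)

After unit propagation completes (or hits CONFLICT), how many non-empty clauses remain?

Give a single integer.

unit clause [4] forces x4=T; simplify:
  drop -4 from [-4, -5, -1] -> [-5, -1]
  satisfied 1 clause(s); 6 remain; assigned so far: [4]
unit clause [3] forces x3=T; simplify:
  satisfied 2 clause(s); 4 remain; assigned so far: [3, 4]

Answer: 4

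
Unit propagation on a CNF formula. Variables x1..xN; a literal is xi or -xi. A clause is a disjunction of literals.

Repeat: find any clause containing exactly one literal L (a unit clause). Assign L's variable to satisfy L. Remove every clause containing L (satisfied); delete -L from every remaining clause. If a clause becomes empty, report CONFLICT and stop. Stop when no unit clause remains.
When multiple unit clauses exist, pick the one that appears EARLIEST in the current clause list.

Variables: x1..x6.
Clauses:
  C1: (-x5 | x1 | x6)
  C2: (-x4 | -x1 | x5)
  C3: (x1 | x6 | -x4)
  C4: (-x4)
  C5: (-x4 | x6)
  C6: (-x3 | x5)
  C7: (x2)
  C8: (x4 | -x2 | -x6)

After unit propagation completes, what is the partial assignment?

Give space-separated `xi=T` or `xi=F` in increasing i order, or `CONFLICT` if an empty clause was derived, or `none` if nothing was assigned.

unit clause [-4] forces x4=F; simplify:
  drop 4 from [4, -2, -6] -> [-2, -6]
  satisfied 4 clause(s); 4 remain; assigned so far: [4]
unit clause [2] forces x2=T; simplify:
  drop -2 from [-2, -6] -> [-6]
  satisfied 1 clause(s); 3 remain; assigned so far: [2, 4]
unit clause [-6] forces x6=F; simplify:
  drop 6 from [-5, 1, 6] -> [-5, 1]
  satisfied 1 clause(s); 2 remain; assigned so far: [2, 4, 6]

Answer: x2=T x4=F x6=F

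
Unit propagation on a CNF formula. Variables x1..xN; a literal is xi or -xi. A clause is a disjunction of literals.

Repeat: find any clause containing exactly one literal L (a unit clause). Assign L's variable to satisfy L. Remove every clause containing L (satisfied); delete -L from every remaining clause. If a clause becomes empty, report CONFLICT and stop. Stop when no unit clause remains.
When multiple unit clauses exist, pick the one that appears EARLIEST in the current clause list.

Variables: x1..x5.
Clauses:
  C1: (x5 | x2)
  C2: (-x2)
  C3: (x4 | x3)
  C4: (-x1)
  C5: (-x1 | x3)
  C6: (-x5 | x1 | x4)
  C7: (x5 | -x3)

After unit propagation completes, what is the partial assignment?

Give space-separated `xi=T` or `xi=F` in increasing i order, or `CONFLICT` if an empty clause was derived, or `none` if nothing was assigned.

unit clause [-2] forces x2=F; simplify:
  drop 2 from [5, 2] -> [5]
  satisfied 1 clause(s); 6 remain; assigned so far: [2]
unit clause [5] forces x5=T; simplify:
  drop -5 from [-5, 1, 4] -> [1, 4]
  satisfied 2 clause(s); 4 remain; assigned so far: [2, 5]
unit clause [-1] forces x1=F; simplify:
  drop 1 from [1, 4] -> [4]
  satisfied 2 clause(s); 2 remain; assigned so far: [1, 2, 5]
unit clause [4] forces x4=T; simplify:
  satisfied 2 clause(s); 0 remain; assigned so far: [1, 2, 4, 5]

Answer: x1=F x2=F x4=T x5=T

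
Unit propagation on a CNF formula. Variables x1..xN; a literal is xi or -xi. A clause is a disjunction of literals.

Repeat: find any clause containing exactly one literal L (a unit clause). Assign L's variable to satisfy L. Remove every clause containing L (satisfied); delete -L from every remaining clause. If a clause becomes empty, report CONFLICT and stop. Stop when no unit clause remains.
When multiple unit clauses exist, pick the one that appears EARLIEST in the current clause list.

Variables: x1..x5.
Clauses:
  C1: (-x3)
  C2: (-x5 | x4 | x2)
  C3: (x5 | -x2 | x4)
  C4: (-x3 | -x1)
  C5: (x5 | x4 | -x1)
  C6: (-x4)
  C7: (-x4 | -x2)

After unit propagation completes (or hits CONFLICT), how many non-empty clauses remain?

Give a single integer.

unit clause [-3] forces x3=F; simplify:
  satisfied 2 clause(s); 5 remain; assigned so far: [3]
unit clause [-4] forces x4=F; simplify:
  drop 4 from [-5, 4, 2] -> [-5, 2]
  drop 4 from [5, -2, 4] -> [5, -2]
  drop 4 from [5, 4, -1] -> [5, -1]
  satisfied 2 clause(s); 3 remain; assigned so far: [3, 4]

Answer: 3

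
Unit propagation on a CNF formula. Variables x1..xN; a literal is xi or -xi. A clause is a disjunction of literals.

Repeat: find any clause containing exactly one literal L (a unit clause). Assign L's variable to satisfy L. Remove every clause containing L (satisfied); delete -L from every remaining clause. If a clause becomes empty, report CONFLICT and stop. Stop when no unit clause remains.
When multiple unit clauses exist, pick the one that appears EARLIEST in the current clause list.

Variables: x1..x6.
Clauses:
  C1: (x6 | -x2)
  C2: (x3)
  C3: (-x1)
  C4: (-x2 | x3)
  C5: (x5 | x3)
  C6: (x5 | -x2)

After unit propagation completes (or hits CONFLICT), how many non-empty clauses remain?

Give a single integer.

unit clause [3] forces x3=T; simplify:
  satisfied 3 clause(s); 3 remain; assigned so far: [3]
unit clause [-1] forces x1=F; simplify:
  satisfied 1 clause(s); 2 remain; assigned so far: [1, 3]

Answer: 2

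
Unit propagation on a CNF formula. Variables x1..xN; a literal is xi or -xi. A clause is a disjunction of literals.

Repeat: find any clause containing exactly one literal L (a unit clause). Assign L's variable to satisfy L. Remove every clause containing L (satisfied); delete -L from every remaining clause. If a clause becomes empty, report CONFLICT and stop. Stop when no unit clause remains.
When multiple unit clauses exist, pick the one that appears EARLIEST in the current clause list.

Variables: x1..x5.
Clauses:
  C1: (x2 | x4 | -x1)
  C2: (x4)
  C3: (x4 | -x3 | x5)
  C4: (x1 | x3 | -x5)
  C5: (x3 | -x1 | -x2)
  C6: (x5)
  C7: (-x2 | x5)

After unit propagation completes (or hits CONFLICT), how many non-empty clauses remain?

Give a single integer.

unit clause [4] forces x4=T; simplify:
  satisfied 3 clause(s); 4 remain; assigned so far: [4]
unit clause [5] forces x5=T; simplify:
  drop -5 from [1, 3, -5] -> [1, 3]
  satisfied 2 clause(s); 2 remain; assigned so far: [4, 5]

Answer: 2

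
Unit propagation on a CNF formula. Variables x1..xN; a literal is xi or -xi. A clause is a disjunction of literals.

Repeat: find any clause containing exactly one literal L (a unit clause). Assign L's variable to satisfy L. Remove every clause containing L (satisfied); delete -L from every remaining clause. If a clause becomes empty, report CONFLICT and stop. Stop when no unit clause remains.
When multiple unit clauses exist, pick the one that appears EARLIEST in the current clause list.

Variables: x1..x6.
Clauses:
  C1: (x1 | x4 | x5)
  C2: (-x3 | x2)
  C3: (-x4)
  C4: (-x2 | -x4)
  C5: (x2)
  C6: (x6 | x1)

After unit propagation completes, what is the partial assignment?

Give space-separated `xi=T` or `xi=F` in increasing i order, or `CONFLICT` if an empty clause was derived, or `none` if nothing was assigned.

unit clause [-4] forces x4=F; simplify:
  drop 4 from [1, 4, 5] -> [1, 5]
  satisfied 2 clause(s); 4 remain; assigned so far: [4]
unit clause [2] forces x2=T; simplify:
  satisfied 2 clause(s); 2 remain; assigned so far: [2, 4]

Answer: x2=T x4=F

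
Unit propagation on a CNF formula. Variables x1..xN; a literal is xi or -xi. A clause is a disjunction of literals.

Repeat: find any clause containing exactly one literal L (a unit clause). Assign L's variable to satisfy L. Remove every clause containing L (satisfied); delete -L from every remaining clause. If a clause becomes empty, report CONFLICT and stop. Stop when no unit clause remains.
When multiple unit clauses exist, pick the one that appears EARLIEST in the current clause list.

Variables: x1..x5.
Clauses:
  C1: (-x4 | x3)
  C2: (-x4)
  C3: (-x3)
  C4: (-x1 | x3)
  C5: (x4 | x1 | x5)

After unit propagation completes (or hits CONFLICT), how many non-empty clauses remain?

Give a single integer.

unit clause [-4] forces x4=F; simplify:
  drop 4 from [4, 1, 5] -> [1, 5]
  satisfied 2 clause(s); 3 remain; assigned so far: [4]
unit clause [-3] forces x3=F; simplify:
  drop 3 from [-1, 3] -> [-1]
  satisfied 1 clause(s); 2 remain; assigned so far: [3, 4]
unit clause [-1] forces x1=F; simplify:
  drop 1 from [1, 5] -> [5]
  satisfied 1 clause(s); 1 remain; assigned so far: [1, 3, 4]
unit clause [5] forces x5=T; simplify:
  satisfied 1 clause(s); 0 remain; assigned so far: [1, 3, 4, 5]

Answer: 0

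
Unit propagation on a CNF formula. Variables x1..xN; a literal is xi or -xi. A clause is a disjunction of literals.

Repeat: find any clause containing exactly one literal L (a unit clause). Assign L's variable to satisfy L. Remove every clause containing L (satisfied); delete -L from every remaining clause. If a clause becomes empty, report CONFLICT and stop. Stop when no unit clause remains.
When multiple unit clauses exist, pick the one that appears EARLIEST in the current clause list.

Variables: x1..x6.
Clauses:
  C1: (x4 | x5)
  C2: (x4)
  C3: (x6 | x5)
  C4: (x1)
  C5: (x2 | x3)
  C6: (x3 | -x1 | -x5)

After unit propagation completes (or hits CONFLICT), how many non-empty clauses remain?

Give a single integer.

Answer: 3

Derivation:
unit clause [4] forces x4=T; simplify:
  satisfied 2 clause(s); 4 remain; assigned so far: [4]
unit clause [1] forces x1=T; simplify:
  drop -1 from [3, -1, -5] -> [3, -5]
  satisfied 1 clause(s); 3 remain; assigned so far: [1, 4]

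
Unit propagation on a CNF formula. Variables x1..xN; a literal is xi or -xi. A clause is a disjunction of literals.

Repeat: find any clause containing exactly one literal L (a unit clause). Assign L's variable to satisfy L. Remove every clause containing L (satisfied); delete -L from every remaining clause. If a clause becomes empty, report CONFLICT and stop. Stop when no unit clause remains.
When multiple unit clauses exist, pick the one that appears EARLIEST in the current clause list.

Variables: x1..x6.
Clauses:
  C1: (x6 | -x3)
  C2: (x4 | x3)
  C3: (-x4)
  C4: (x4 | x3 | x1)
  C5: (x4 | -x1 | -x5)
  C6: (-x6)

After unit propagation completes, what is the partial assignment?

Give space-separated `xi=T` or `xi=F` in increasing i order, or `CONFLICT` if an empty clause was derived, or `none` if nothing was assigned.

Answer: CONFLICT

Derivation:
unit clause [-4] forces x4=F; simplify:
  drop 4 from [4, 3] -> [3]
  drop 4 from [4, 3, 1] -> [3, 1]
  drop 4 from [4, -1, -5] -> [-1, -5]
  satisfied 1 clause(s); 5 remain; assigned so far: [4]
unit clause [3] forces x3=T; simplify:
  drop -3 from [6, -3] -> [6]
  satisfied 2 clause(s); 3 remain; assigned so far: [3, 4]
unit clause [6] forces x6=T; simplify:
  drop -6 from [-6] -> [] (empty!)
  satisfied 1 clause(s); 2 remain; assigned so far: [3, 4, 6]
CONFLICT (empty clause)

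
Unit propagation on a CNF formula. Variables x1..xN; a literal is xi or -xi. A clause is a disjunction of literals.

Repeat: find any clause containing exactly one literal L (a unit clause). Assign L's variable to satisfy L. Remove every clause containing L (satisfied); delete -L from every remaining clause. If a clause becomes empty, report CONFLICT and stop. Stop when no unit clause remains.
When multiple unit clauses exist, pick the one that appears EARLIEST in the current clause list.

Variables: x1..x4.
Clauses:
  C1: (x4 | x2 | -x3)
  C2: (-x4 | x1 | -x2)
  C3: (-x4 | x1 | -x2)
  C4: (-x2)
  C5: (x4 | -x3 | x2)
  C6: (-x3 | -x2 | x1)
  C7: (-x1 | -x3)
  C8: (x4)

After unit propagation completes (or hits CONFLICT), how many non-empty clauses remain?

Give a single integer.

unit clause [-2] forces x2=F; simplify:
  drop 2 from [4, 2, -3] -> [4, -3]
  drop 2 from [4, -3, 2] -> [4, -3]
  satisfied 4 clause(s); 4 remain; assigned so far: [2]
unit clause [4] forces x4=T; simplify:
  satisfied 3 clause(s); 1 remain; assigned so far: [2, 4]

Answer: 1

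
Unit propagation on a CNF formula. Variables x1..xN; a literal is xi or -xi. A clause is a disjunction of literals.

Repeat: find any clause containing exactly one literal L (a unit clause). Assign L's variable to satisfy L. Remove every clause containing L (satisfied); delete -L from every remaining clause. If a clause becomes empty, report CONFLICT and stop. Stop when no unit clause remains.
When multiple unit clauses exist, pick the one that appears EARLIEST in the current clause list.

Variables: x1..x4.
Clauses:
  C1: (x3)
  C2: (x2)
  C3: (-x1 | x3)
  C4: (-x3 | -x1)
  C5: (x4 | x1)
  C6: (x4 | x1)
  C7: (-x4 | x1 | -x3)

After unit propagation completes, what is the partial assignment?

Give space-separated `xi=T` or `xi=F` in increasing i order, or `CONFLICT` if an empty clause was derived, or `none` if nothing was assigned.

unit clause [3] forces x3=T; simplify:
  drop -3 from [-3, -1] -> [-1]
  drop -3 from [-4, 1, -3] -> [-4, 1]
  satisfied 2 clause(s); 5 remain; assigned so far: [3]
unit clause [2] forces x2=T; simplify:
  satisfied 1 clause(s); 4 remain; assigned so far: [2, 3]
unit clause [-1] forces x1=F; simplify:
  drop 1 from [4, 1] -> [4]
  drop 1 from [4, 1] -> [4]
  drop 1 from [-4, 1] -> [-4]
  satisfied 1 clause(s); 3 remain; assigned so far: [1, 2, 3]
unit clause [4] forces x4=T; simplify:
  drop -4 from [-4] -> [] (empty!)
  satisfied 2 clause(s); 1 remain; assigned so far: [1, 2, 3, 4]
CONFLICT (empty clause)

Answer: CONFLICT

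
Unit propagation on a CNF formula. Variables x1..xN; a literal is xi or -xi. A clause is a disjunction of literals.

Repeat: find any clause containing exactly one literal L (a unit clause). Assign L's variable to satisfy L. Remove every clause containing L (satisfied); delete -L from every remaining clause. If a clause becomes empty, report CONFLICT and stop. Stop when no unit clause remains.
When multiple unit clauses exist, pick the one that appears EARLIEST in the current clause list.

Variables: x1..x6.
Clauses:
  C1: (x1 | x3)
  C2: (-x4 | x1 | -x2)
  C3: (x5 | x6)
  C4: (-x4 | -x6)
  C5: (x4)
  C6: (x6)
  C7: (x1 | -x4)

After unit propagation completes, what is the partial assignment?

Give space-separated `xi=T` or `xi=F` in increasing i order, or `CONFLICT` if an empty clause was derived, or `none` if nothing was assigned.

Answer: CONFLICT

Derivation:
unit clause [4] forces x4=T; simplify:
  drop -4 from [-4, 1, -2] -> [1, -2]
  drop -4 from [-4, -6] -> [-6]
  drop -4 from [1, -4] -> [1]
  satisfied 1 clause(s); 6 remain; assigned so far: [4]
unit clause [-6] forces x6=F; simplify:
  drop 6 from [5, 6] -> [5]
  drop 6 from [6] -> [] (empty!)
  satisfied 1 clause(s); 5 remain; assigned so far: [4, 6]
CONFLICT (empty clause)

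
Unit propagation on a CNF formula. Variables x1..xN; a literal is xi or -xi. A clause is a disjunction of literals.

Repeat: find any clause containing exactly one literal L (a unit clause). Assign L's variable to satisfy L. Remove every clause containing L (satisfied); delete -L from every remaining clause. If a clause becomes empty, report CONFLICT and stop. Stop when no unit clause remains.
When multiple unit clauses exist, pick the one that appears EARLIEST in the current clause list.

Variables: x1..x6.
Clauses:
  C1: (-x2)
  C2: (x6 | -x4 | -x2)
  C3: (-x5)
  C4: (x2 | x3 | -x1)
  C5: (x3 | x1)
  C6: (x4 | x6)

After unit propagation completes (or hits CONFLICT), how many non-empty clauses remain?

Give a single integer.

unit clause [-2] forces x2=F; simplify:
  drop 2 from [2, 3, -1] -> [3, -1]
  satisfied 2 clause(s); 4 remain; assigned so far: [2]
unit clause [-5] forces x5=F; simplify:
  satisfied 1 clause(s); 3 remain; assigned so far: [2, 5]

Answer: 3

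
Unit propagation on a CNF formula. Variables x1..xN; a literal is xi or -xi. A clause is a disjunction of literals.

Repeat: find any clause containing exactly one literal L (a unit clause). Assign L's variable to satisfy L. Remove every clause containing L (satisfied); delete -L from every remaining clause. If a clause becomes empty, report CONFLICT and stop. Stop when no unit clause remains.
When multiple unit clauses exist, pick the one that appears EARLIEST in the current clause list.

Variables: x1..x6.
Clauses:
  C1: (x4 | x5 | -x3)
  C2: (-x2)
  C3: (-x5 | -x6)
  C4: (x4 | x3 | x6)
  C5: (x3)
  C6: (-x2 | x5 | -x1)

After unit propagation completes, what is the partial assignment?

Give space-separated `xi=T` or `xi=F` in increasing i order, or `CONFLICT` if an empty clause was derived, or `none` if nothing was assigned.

unit clause [-2] forces x2=F; simplify:
  satisfied 2 clause(s); 4 remain; assigned so far: [2]
unit clause [3] forces x3=T; simplify:
  drop -3 from [4, 5, -3] -> [4, 5]
  satisfied 2 clause(s); 2 remain; assigned so far: [2, 3]

Answer: x2=F x3=T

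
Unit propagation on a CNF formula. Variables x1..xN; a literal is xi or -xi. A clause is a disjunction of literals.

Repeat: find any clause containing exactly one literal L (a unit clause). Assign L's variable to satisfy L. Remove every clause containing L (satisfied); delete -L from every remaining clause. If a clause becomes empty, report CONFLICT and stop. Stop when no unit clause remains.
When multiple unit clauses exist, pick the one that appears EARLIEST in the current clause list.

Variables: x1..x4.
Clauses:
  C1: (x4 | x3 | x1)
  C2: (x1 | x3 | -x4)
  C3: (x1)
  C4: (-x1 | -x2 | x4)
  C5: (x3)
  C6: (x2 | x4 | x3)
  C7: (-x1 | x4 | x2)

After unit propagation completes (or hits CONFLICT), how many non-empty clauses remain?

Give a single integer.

unit clause [1] forces x1=T; simplify:
  drop -1 from [-1, -2, 4] -> [-2, 4]
  drop -1 from [-1, 4, 2] -> [4, 2]
  satisfied 3 clause(s); 4 remain; assigned so far: [1]
unit clause [3] forces x3=T; simplify:
  satisfied 2 clause(s); 2 remain; assigned so far: [1, 3]

Answer: 2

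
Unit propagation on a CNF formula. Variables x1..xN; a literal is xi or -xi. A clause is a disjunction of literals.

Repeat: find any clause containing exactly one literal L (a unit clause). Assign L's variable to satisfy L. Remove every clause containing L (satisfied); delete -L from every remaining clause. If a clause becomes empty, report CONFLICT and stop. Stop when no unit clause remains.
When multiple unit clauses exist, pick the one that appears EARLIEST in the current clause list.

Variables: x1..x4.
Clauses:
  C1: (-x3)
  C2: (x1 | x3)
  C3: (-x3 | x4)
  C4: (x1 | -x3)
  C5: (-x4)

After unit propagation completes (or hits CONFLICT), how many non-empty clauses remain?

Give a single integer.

Answer: 0

Derivation:
unit clause [-3] forces x3=F; simplify:
  drop 3 from [1, 3] -> [1]
  satisfied 3 clause(s); 2 remain; assigned so far: [3]
unit clause [1] forces x1=T; simplify:
  satisfied 1 clause(s); 1 remain; assigned so far: [1, 3]
unit clause [-4] forces x4=F; simplify:
  satisfied 1 clause(s); 0 remain; assigned so far: [1, 3, 4]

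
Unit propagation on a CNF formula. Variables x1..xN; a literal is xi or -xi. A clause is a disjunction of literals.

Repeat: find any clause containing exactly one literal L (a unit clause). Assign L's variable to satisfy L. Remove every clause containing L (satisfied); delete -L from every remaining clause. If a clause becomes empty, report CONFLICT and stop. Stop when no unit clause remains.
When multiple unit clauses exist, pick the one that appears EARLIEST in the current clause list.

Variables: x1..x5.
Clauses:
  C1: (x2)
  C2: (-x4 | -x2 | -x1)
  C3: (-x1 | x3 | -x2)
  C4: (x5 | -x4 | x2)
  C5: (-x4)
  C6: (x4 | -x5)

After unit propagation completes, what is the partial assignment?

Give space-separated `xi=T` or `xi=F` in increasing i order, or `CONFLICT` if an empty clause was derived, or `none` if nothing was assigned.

unit clause [2] forces x2=T; simplify:
  drop -2 from [-4, -2, -1] -> [-4, -1]
  drop -2 from [-1, 3, -2] -> [-1, 3]
  satisfied 2 clause(s); 4 remain; assigned so far: [2]
unit clause [-4] forces x4=F; simplify:
  drop 4 from [4, -5] -> [-5]
  satisfied 2 clause(s); 2 remain; assigned so far: [2, 4]
unit clause [-5] forces x5=F; simplify:
  satisfied 1 clause(s); 1 remain; assigned so far: [2, 4, 5]

Answer: x2=T x4=F x5=F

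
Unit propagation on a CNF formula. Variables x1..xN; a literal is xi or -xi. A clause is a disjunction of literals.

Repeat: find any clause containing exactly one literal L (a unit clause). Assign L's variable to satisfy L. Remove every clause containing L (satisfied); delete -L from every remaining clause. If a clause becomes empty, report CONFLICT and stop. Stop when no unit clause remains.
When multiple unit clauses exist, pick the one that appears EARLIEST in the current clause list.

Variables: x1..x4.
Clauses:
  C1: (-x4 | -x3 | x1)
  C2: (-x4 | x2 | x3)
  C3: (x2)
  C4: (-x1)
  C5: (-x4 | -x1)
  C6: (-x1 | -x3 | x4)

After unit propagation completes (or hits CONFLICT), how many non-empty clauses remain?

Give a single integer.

Answer: 1

Derivation:
unit clause [2] forces x2=T; simplify:
  satisfied 2 clause(s); 4 remain; assigned so far: [2]
unit clause [-1] forces x1=F; simplify:
  drop 1 from [-4, -3, 1] -> [-4, -3]
  satisfied 3 clause(s); 1 remain; assigned so far: [1, 2]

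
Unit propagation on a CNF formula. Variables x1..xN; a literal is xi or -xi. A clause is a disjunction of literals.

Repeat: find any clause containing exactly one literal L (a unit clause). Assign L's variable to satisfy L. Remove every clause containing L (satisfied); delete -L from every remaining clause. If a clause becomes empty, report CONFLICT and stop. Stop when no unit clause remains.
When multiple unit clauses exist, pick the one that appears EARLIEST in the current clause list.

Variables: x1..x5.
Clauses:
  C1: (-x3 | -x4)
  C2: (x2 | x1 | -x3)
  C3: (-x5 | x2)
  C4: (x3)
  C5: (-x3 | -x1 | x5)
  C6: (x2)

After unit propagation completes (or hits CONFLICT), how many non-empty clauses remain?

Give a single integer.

Answer: 1

Derivation:
unit clause [3] forces x3=T; simplify:
  drop -3 from [-3, -4] -> [-4]
  drop -3 from [2, 1, -3] -> [2, 1]
  drop -3 from [-3, -1, 5] -> [-1, 5]
  satisfied 1 clause(s); 5 remain; assigned so far: [3]
unit clause [-4] forces x4=F; simplify:
  satisfied 1 clause(s); 4 remain; assigned so far: [3, 4]
unit clause [2] forces x2=T; simplify:
  satisfied 3 clause(s); 1 remain; assigned so far: [2, 3, 4]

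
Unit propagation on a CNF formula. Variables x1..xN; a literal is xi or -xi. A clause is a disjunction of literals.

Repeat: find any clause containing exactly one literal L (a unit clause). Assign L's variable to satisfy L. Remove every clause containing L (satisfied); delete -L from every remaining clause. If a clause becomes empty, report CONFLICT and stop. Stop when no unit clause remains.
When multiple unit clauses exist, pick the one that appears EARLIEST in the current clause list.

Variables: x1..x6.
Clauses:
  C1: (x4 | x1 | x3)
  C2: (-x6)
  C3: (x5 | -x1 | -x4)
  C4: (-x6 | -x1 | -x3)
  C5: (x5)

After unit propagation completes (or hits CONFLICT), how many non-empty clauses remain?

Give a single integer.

Answer: 1

Derivation:
unit clause [-6] forces x6=F; simplify:
  satisfied 2 clause(s); 3 remain; assigned so far: [6]
unit clause [5] forces x5=T; simplify:
  satisfied 2 clause(s); 1 remain; assigned so far: [5, 6]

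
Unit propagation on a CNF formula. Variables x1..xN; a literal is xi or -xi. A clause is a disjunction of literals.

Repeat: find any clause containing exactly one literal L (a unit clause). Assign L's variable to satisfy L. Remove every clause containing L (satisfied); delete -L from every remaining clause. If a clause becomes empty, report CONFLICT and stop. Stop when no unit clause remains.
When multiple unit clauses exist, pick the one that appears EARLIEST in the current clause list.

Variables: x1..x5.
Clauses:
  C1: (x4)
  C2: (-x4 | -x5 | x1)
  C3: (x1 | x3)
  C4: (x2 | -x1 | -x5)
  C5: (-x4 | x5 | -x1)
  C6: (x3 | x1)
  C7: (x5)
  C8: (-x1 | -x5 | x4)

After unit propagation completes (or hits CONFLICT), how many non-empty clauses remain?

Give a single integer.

unit clause [4] forces x4=T; simplify:
  drop -4 from [-4, -5, 1] -> [-5, 1]
  drop -4 from [-4, 5, -1] -> [5, -1]
  satisfied 2 clause(s); 6 remain; assigned so far: [4]
unit clause [5] forces x5=T; simplify:
  drop -5 from [-5, 1] -> [1]
  drop -5 from [2, -1, -5] -> [2, -1]
  satisfied 2 clause(s); 4 remain; assigned so far: [4, 5]
unit clause [1] forces x1=T; simplify:
  drop -1 from [2, -1] -> [2]
  satisfied 3 clause(s); 1 remain; assigned so far: [1, 4, 5]
unit clause [2] forces x2=T; simplify:
  satisfied 1 clause(s); 0 remain; assigned so far: [1, 2, 4, 5]

Answer: 0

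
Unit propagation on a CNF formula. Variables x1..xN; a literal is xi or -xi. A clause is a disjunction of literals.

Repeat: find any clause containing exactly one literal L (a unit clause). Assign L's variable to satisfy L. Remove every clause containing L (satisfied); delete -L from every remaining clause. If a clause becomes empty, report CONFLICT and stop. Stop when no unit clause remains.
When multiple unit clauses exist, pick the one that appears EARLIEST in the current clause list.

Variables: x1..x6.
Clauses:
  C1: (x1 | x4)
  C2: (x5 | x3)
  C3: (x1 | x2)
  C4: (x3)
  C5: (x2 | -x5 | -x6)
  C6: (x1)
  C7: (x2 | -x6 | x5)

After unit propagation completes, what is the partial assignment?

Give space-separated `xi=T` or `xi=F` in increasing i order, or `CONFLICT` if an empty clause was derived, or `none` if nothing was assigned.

unit clause [3] forces x3=T; simplify:
  satisfied 2 clause(s); 5 remain; assigned so far: [3]
unit clause [1] forces x1=T; simplify:
  satisfied 3 clause(s); 2 remain; assigned so far: [1, 3]

Answer: x1=T x3=T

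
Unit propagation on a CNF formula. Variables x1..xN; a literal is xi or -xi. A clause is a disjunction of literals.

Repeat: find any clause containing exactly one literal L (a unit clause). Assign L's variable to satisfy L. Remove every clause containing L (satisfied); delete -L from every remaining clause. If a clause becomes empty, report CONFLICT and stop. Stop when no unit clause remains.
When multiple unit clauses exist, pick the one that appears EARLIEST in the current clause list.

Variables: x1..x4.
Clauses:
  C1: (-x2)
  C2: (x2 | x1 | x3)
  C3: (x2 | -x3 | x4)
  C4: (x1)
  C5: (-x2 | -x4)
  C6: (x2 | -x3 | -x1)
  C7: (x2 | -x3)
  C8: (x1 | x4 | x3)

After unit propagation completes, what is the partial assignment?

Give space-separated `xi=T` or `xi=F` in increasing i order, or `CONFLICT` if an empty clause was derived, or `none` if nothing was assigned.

Answer: x1=T x2=F x3=F

Derivation:
unit clause [-2] forces x2=F; simplify:
  drop 2 from [2, 1, 3] -> [1, 3]
  drop 2 from [2, -3, 4] -> [-3, 4]
  drop 2 from [2, -3, -1] -> [-3, -1]
  drop 2 from [2, -3] -> [-3]
  satisfied 2 clause(s); 6 remain; assigned so far: [2]
unit clause [1] forces x1=T; simplify:
  drop -1 from [-3, -1] -> [-3]
  satisfied 3 clause(s); 3 remain; assigned so far: [1, 2]
unit clause [-3] forces x3=F; simplify:
  satisfied 3 clause(s); 0 remain; assigned so far: [1, 2, 3]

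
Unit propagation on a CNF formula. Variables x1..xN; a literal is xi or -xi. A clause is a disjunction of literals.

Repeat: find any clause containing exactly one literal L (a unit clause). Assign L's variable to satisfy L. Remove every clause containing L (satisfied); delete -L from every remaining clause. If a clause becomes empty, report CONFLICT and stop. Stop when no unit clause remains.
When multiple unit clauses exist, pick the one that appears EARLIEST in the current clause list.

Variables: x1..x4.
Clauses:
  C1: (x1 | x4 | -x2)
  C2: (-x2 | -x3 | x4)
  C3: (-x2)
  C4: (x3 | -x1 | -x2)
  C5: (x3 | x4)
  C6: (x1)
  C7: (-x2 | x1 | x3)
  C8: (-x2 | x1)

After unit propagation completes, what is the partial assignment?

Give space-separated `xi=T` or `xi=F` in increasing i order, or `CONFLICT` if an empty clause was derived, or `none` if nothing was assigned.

Answer: x1=T x2=F

Derivation:
unit clause [-2] forces x2=F; simplify:
  satisfied 6 clause(s); 2 remain; assigned so far: [2]
unit clause [1] forces x1=T; simplify:
  satisfied 1 clause(s); 1 remain; assigned so far: [1, 2]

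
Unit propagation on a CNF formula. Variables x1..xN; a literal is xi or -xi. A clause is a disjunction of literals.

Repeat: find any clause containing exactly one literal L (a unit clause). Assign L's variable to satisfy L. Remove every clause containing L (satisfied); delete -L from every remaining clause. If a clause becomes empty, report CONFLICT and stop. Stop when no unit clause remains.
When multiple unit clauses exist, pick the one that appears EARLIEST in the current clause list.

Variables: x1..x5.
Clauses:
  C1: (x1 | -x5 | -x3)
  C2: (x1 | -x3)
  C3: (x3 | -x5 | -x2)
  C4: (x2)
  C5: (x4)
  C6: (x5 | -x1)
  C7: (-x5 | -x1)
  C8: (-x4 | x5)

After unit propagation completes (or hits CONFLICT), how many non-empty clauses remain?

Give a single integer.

Answer: 0

Derivation:
unit clause [2] forces x2=T; simplify:
  drop -2 from [3, -5, -2] -> [3, -5]
  satisfied 1 clause(s); 7 remain; assigned so far: [2]
unit clause [4] forces x4=T; simplify:
  drop -4 from [-4, 5] -> [5]
  satisfied 1 clause(s); 6 remain; assigned so far: [2, 4]
unit clause [5] forces x5=T; simplify:
  drop -5 from [1, -5, -3] -> [1, -3]
  drop -5 from [3, -5] -> [3]
  drop -5 from [-5, -1] -> [-1]
  satisfied 2 clause(s); 4 remain; assigned so far: [2, 4, 5]
unit clause [3] forces x3=T; simplify:
  drop -3 from [1, -3] -> [1]
  drop -3 from [1, -3] -> [1]
  satisfied 1 clause(s); 3 remain; assigned so far: [2, 3, 4, 5]
unit clause [1] forces x1=T; simplify:
  drop -1 from [-1] -> [] (empty!)
  satisfied 2 clause(s); 1 remain; assigned so far: [1, 2, 3, 4, 5]
CONFLICT (empty clause)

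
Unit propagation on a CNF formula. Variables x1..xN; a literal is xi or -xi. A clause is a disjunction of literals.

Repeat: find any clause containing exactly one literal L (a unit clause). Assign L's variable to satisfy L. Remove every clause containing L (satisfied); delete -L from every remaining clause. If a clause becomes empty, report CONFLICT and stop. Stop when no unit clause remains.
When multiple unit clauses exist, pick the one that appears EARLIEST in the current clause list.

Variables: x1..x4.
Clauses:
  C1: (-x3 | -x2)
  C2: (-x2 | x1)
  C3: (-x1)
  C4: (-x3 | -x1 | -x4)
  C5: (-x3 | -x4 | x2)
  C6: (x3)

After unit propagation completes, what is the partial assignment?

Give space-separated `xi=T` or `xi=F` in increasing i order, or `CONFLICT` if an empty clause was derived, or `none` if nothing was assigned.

unit clause [-1] forces x1=F; simplify:
  drop 1 from [-2, 1] -> [-2]
  satisfied 2 clause(s); 4 remain; assigned so far: [1]
unit clause [-2] forces x2=F; simplify:
  drop 2 from [-3, -4, 2] -> [-3, -4]
  satisfied 2 clause(s); 2 remain; assigned so far: [1, 2]
unit clause [3] forces x3=T; simplify:
  drop -3 from [-3, -4] -> [-4]
  satisfied 1 clause(s); 1 remain; assigned so far: [1, 2, 3]
unit clause [-4] forces x4=F; simplify:
  satisfied 1 clause(s); 0 remain; assigned so far: [1, 2, 3, 4]

Answer: x1=F x2=F x3=T x4=F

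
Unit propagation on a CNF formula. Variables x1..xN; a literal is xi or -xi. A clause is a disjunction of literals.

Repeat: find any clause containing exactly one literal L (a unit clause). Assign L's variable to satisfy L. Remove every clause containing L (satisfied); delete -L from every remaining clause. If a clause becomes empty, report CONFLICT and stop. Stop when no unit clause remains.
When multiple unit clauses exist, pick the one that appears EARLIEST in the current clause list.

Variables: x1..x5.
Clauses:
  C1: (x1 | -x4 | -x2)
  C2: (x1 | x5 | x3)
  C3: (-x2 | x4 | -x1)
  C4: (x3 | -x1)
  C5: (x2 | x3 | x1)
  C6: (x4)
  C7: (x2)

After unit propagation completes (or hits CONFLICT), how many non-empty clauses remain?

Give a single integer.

Answer: 0

Derivation:
unit clause [4] forces x4=T; simplify:
  drop -4 from [1, -4, -2] -> [1, -2]
  satisfied 2 clause(s); 5 remain; assigned so far: [4]
unit clause [2] forces x2=T; simplify:
  drop -2 from [1, -2] -> [1]
  satisfied 2 clause(s); 3 remain; assigned so far: [2, 4]
unit clause [1] forces x1=T; simplify:
  drop -1 from [3, -1] -> [3]
  satisfied 2 clause(s); 1 remain; assigned so far: [1, 2, 4]
unit clause [3] forces x3=T; simplify:
  satisfied 1 clause(s); 0 remain; assigned so far: [1, 2, 3, 4]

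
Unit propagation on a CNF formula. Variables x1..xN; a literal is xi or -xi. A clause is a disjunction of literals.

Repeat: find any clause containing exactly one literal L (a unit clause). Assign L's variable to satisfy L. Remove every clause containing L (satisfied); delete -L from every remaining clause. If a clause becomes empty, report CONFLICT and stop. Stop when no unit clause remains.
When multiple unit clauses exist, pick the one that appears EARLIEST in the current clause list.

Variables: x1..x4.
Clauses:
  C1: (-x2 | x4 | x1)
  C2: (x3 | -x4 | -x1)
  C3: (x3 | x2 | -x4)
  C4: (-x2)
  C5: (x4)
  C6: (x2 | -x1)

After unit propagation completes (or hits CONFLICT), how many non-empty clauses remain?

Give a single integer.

Answer: 0

Derivation:
unit clause [-2] forces x2=F; simplify:
  drop 2 from [3, 2, -4] -> [3, -4]
  drop 2 from [2, -1] -> [-1]
  satisfied 2 clause(s); 4 remain; assigned so far: [2]
unit clause [4] forces x4=T; simplify:
  drop -4 from [3, -4, -1] -> [3, -1]
  drop -4 from [3, -4] -> [3]
  satisfied 1 clause(s); 3 remain; assigned so far: [2, 4]
unit clause [3] forces x3=T; simplify:
  satisfied 2 clause(s); 1 remain; assigned so far: [2, 3, 4]
unit clause [-1] forces x1=F; simplify:
  satisfied 1 clause(s); 0 remain; assigned so far: [1, 2, 3, 4]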